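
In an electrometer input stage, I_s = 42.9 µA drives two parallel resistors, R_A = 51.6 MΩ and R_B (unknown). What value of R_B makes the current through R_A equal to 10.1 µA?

Two-branch current divider: I_A = I_s · R_B/(R_A + R_B).
10.1/42.9 = R_B/(R_A + R_B) → R_B = R_A · (0.2354)/(1 − 0.2354) = 51.6 × 0.3079 = 15.89 MΩ.

R_B ≈ 15.9 MΩ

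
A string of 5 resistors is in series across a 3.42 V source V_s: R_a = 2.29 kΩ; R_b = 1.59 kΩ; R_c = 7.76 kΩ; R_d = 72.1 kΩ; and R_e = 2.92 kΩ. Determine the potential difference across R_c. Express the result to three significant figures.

V ≈ 0.306 V

ΣR = 2.29 + 1.59 + 7.76 + 72.1 + 2.92 = 86.66 kΩ.
V = V_s · R/ΣR = 3.42 × 0.08955 = 0.3062 V.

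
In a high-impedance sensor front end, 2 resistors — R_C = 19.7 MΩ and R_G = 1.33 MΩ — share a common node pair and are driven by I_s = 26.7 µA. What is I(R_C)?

With just two branches, the current splits inversely with resistance.
So I = 26.7 × 1.33/21.03 = 1.689 µA.

I ≈ 1.69 µA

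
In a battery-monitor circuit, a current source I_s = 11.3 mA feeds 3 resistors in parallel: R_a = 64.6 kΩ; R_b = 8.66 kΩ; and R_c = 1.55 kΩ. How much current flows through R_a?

I ≈ 0.225 mA

Total conductance ΣG = 1/64.6 + 1/8.66 + 1/1.55 = 0.7761 (units of 1/kΩ).
R_a takes the fraction G_k/ΣG = 0.01548/0.7761 = 0.01995, so I = 11.3 × 0.01995 = 0.2254 mA.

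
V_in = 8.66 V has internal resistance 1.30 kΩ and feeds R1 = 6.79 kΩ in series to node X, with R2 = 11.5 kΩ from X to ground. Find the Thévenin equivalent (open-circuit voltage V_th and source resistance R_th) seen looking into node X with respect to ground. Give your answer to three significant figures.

V_th ≈ 5.08 V, R_th ≈ 4.75 kΩ

R1' = 1.30 + 6.79 = 8.090 kΩ (source resistance + R1).
Open-circuit (no load on X): V_th = V_in · R2/(R1' + R2) = 8.66 × 11.5/(8.090 + 11.5) = 5.084 V.
With V_in suppressed (replaced by a short), R_th = R1' ‖ R2 = (8.090 × 11.5)/(8.090 + 11.5) = 4.749 kΩ.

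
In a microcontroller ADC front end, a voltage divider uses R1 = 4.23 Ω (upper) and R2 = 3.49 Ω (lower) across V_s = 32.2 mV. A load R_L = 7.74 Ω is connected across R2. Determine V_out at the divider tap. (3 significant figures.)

R2 ‖ R_L = (3.49 × 7.74)/(3.49 + 7.74) = 2.405 Ω.
Voltage divider with the loaded lower leg: V_out = 32.2 × 2.405/(4.23 + 2.405) = 32.2 × 0.3625 = 11.67 mV.

V_out ≈ 11.7 mV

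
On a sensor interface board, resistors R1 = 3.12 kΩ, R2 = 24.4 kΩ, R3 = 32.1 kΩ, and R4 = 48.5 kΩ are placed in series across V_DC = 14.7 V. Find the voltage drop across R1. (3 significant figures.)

V ≈ 0.424 V

Series total: ΣR = 3.12 + 24.4 + 32.1 + 48.5 = 108.1 kΩ.
V = V_DC · R/ΣR = 14.7 × 0.02886 = 0.4242 V.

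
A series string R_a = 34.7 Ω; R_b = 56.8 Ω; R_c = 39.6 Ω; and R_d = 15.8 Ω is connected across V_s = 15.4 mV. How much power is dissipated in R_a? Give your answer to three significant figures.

ΣR = 146.9 Ω → I = 15.4/146.9 = 0.1048 mA.
V(R_a) = I·R = 3.638 mV; P = V·I = 3.638 × 0.1048 = 0.3814 µW.

P ≈ 0.381 µW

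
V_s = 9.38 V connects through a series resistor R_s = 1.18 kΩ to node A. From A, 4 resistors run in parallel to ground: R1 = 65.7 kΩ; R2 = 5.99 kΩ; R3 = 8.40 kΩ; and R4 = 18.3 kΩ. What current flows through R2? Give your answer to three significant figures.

Equivalent of the parallel group: R_p = 2.810 kΩ.
V_A = 9.38 × 2.810/3.990 = 6.606 V.
I(R2) = V_A / R2 = 6.606/5.99 = 1.103 mA.
(Equivalently: I_total = 2.351 mA, then current-divider fraction G_k/ΣG = 0.4691.)

I ≈ 1.10 mA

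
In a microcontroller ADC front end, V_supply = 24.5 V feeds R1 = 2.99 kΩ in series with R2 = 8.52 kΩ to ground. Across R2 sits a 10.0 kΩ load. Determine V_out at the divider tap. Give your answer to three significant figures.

The load sits in parallel with R2, giving an effective lower resistance R2' = R2·R_L/(R2+R_L) = 4.600 kΩ.
Then V_out = V_supply · R2'/(R1 + R2') = 24.5 × 4.600/7.590 = 14.85 V.

V_out ≈ 14.8 V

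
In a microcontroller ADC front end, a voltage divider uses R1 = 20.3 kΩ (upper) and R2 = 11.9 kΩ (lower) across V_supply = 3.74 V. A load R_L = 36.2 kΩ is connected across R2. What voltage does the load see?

First combine the lower leg with the load: R2 ‖ R_L = 8.956 kΩ.
Then V_out = V_supply · R2'/(R1 + R2') = 3.74 × 8.956/29.26 = 1.145 V.

V_out ≈ 1.14 V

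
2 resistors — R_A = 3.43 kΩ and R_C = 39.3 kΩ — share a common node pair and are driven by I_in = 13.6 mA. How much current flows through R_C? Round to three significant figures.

With just two branches, the current splits inversely with resistance.
I(R_C) = 13.6 × 3.43/(3.43 + 39.3) = 13.6 × 0.08027 = 1.092 mA.

I ≈ 1.09 mA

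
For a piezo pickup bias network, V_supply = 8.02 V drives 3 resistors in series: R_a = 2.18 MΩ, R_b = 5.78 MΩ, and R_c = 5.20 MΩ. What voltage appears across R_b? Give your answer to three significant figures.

V ≈ 3.52 V

ΣR = 2.18 + 5.78 + 5.20 = 13.16 MΩ.
V = V_supply · R/ΣR = 8.02 × 0.4392 = 3.522 V.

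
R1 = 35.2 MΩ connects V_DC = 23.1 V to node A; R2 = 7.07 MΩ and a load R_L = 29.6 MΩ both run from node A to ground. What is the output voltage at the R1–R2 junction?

The load sits in parallel with R2, giving an effective lower resistance R2' = R2·R_L/(R2+R_L) = 5.707 MΩ.
Voltage divider with the loaded lower leg: V_out = 23.1 × 5.707/(35.2 + 5.707) = 23.1 × 0.1395 = 3.223 V.

V_out ≈ 3.22 V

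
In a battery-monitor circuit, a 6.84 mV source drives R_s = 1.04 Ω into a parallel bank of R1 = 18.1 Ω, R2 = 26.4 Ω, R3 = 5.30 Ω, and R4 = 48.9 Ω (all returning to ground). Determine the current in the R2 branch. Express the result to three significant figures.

Equivalent of the parallel group: R_p = 3.308 Ω.
V_A = 6.84 × 3.308/4.348 = 5.204 mV.
I(R2) = V_A / R2 = 5.204/26.4 = 0.1971 mA.

I ≈ 0.197 mA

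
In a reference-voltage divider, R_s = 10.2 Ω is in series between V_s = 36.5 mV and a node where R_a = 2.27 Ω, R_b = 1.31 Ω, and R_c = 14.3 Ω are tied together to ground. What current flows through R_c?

Equivalent of the parallel group: R_p = 0.7850 Ω.
Node voltage V_A = V_s · R_p/(R_s + R_p) = 36.5 × 0.07146 = 2.608 mV.
I(R_c) = V_A / R_c = 2.608/14.3 = 0.1824 mA.
(Equivalently: I_total = 3.323 mA, then current-divider fraction G_k/ΣG = 0.05490.)

I ≈ 0.182 mA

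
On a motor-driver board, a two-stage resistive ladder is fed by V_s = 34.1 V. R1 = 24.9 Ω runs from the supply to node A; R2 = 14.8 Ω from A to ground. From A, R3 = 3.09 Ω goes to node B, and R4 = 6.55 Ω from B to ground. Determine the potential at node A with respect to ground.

V_A ≈ 6.48 V

The second stage (R3 + R4 = 9.640 Ω) loads node A in parallel with R2.
R2 ‖ (R3+R4) = 5.838 Ω.
First divider: V_A = V_s · 5.838/(24.9 + 5.838) = 6.476 V.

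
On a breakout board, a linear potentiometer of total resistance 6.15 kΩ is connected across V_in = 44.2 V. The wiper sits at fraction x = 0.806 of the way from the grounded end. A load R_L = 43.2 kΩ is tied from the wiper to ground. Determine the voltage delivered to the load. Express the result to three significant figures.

Split the track: R_lower = x·R_p = 4.957 kΩ, R_upper = (1−x)·R_p = 1.193 kΩ.
R_L loads the lower segment: effective lower R = 4.447 kΩ.
V_out = 44.2 × 4.447/(1.193 + 4.447) = 34.85 V.

V_out ≈ 34.8 V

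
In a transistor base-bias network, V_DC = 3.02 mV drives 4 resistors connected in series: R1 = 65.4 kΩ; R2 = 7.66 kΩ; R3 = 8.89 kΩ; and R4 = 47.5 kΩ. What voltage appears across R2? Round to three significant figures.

Total series resistance ΣR = 65.4 + 7.66 + 8.89 + 47.5 = 129.5 kΩ.
V = V_DC · R/ΣR = 3.02 × 0.05917 = 0.1787 mV.

V ≈ 0.179 mV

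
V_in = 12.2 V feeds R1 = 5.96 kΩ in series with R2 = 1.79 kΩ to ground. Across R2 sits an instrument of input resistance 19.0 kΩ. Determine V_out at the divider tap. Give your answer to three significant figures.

The load sits in parallel with R2, giving an effective lower resistance R2' = R2·R_L/(R2+R_L) = 1.636 kΩ.
Voltage divider with the loaded lower leg: V_out = 12.2 × 1.636/(5.96 + 1.636) = 12.2 × 0.2154 = 2.627 V.
(Unloaded it would be 2.82 V; the load pulls it down.)

V_out ≈ 2.63 V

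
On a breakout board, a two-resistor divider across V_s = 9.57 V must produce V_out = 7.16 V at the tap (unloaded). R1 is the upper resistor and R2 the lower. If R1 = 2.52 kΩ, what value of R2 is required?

Required fraction k = V_out/V_s = 0.7482.
So R2 = R1 · V_out/(V_s − V_out) = 2.52 × 7.16/(9.57 − 7.16) = 2.52 × 2.971 = 7.487 kΩ.

R2 ≈ 7.49 kΩ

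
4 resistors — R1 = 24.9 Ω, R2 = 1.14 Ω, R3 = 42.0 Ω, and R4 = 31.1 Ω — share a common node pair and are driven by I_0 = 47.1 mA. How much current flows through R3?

Conductances: ΣG = 1/24.9 + 1/1.14 + 1/42.0 + 1/31.1 = 0.9733 (1/Ω).
By the current-divider rule, I = I_0 · G_k/ΣG = 47.1 × 0.02446 = 1.152 mA.

I ≈ 1.15 mA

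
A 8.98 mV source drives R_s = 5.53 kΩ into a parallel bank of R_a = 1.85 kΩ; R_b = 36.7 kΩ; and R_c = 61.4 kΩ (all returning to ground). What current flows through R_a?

I ≈ 1.15 µA

Combine the parallel branches: R_p = (1/1.85 + 1/36.7 + 1/61.4)⁻¹ = 1.712 kΩ.
Node voltage V_A = V_in · R_p/(R_s + R_p) = 8.98 × 0.2364 = 2.123 mV.
I(R_a) = V_A / R_a = 2.123/1.85 = 1.148 µA.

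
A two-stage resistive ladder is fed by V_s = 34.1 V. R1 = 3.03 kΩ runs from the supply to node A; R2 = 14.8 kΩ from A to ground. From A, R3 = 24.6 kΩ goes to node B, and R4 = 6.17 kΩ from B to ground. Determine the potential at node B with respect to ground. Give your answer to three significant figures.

V_B ≈ 5.25 V

Node A sees R2 in parallel with the series input of stage 2, R3 + R4 = 30.77 kΩ.
Effective lower resistance at A: R2 ‖ 30.77 = 9.993 kΩ.
V_A = 34.1 × 9.993/(3.03 + 9.993) = 26.17 V.
Stage 2 is unloaded, so V_B = V_A · R4/(R3+R4) = 26.17 × 6.17/30.77 = 5.247 V.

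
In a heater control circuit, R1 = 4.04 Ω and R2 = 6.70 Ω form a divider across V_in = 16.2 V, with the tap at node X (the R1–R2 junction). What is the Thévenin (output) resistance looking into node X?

Looking into X with the source shorted: R_th = R1·R2/(R1+R2) = 4.040 × 6.70/10.74 = 2.520 Ω.

R_th ≈ 2.52 Ω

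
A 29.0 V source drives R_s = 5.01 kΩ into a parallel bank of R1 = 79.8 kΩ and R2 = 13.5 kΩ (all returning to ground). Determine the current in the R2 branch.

I ≈ 1.50 mA

Combine the parallel branches: R_p = (1/79.8 + 1/13.5)⁻¹ = 11.55 kΩ.
V_A by voltage divider: V_A = 29.0 × 11.55/(5.01 + 11.55) = 20.22 V.
I(R2) = V_A / R2 = 20.22/13.5 = 1.498 mA.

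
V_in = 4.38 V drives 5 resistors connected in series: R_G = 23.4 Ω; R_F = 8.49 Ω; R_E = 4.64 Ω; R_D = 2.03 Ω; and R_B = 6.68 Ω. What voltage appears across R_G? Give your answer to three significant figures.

Total series resistance ΣR = 23.4 + 8.49 + 4.64 + 2.03 + 6.68 = 45.24 Ω.
By the voltage-divider rule, V = 4.38 × 23.40/45.24 = 2.266 V.

V ≈ 2.27 V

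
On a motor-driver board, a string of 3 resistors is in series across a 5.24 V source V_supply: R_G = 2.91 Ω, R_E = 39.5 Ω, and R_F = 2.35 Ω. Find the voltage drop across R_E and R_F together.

V ≈ 4.90 V

Series total: ΣR = 2.91 + 39.5 + 2.35 = 44.76 Ω.
R_{R_E..R_F} = 39.5 + 2.35 = 41.85 Ω.
V = V_supply · R/ΣR = 5.24 × 0.9350 = 4.899 V.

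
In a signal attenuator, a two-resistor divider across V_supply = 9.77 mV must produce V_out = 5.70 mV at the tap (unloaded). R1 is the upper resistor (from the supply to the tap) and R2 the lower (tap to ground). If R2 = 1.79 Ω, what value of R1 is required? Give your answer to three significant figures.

Required fraction k = V_out/V_supply = 0.5834.
Rearranging, R1 = R2·(1−k)/k = 1.79 × 0.7140 = 1.278 Ω.

R1 ≈ 1.28 Ω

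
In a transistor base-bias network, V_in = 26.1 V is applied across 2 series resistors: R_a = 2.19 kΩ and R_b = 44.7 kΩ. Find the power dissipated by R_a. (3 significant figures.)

P ≈ 0.679 mW

ΣR = 46.89 kΩ → I = 26.1/46.89 = 0.5566 mA.
V(R_a) = I·R = 1.219 V; P = V·I = 1.219 × 0.5566 = 0.6785 mW.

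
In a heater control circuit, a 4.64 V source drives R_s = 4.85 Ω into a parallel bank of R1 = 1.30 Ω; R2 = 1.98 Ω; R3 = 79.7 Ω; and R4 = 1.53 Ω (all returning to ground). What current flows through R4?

I ≈ 0.291 A

Equivalent of the parallel group: R_p = 0.5154 Ω.
V_A = 4.64 × 0.5154/5.365 = 0.4457 V.
I(R4) = V_A / R4 = 0.4457/1.53 = 0.2913 A.
(Check via current divider: I_total = 0.8648 A; share G_k/ΣG = 0.3368 → same result.)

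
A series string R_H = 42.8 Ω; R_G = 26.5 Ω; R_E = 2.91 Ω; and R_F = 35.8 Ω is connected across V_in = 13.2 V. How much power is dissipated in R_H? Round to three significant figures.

P ≈ 0.639 W

Series current I = V_in/ΣR = 13.2/108.0 = 0.1222 A.
P(R_H) = I²·R_H = (0.1222)² × 42.8 = 0.6392 W.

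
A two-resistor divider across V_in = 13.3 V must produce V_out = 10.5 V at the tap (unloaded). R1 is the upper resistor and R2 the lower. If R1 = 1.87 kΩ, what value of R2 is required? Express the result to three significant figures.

Required fraction k = V_out/V_in = 0.7895.
R2 = R1 · 0.7895/(1 − 0.7895) = 7.012 kΩ.

R2 ≈ 7.01 kΩ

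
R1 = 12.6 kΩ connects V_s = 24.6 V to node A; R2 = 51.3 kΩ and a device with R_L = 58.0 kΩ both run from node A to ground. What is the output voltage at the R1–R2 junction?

R2 ‖ R_L = (51.3 × 58.0)/(51.3 + 58.0) = 27.22 kΩ.
Voltage divider with the loaded lower leg: V_out = 24.6 × 27.22/(12.6 + 27.22) = 24.6 × 0.6836 = 16.82 V.
(Unloaded it would be 19.7 V; the load pulls it down.)

V_out ≈ 16.8 V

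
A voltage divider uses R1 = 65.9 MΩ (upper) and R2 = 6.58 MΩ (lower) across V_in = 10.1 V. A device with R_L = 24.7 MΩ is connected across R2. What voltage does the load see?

R2 ‖ R_L = (6.58 × 24.7)/(6.58 + 24.7) = 5.196 MΩ.
Now apply the divider: V_out = 10.1 × 0.07308 = 0.7381 V.

V_out ≈ 0.738 V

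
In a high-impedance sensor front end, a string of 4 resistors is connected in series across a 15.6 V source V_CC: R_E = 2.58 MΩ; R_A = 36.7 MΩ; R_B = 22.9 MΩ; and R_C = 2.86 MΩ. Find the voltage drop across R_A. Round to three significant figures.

ΣR = 2.58 + 36.7 + 22.9 + 2.86 = 65.04 MΩ.
Voltage divider: V = V_CC · (36.70 / 65.04) = 15.6 × 0.5643 = 8.803 V.

V ≈ 8.80 V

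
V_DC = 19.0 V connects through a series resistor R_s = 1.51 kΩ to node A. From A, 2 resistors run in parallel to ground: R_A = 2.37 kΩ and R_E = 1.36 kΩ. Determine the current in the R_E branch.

I ≈ 5.08 mA

Parallel bank: R_p = 1/(1/2.37 + 1/1.36) = 0.8641 kΩ.
V_A = 19.0 × 0.8641/2.374 = 6.916 V.
I(R_E) = V_A / R_E = 6.916/1.36 = 5.085 mA.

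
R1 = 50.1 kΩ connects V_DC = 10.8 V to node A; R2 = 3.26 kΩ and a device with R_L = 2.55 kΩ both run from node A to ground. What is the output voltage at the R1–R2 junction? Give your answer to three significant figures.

The load sits in parallel with R2, giving an effective lower resistance R2' = R2·R_L/(R2+R_L) = 1.431 kΩ.
Then V_out = V_DC · R2'/(R1 + R2') = 10.8 × 1.431/51.53 = 0.2999 V.
(Unloaded it would be 0.660 V; the load pulls it down.)

V_out ≈ 0.300 V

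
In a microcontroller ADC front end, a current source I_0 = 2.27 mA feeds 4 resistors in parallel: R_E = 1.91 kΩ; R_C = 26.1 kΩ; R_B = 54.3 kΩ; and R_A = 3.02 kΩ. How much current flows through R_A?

I ≈ 0.825 mA

Conductances: ΣG = 1/1.91 + 1/26.1 + 1/54.3 + 1/3.02 = 0.9114 (1/kΩ).
By the current-divider rule, I = I_0 · G_k/ΣG = 2.27 × 0.3633 = 0.8247 mA.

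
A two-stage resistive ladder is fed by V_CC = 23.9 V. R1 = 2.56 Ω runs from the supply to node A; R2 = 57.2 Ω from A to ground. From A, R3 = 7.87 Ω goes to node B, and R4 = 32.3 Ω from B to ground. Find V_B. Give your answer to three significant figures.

V_B ≈ 17.3 V

Node A sees R2 in parallel with the series input of stage 2, R3 + R4 = 40.17 Ω.
Effective lower resistance at A: R2 ‖ 40.17 = 23.60 Ω.
So V_A = 23.9 × 0.9021 = 21.56 V.
V_B = V_A × 0.8041 = 17.34 V.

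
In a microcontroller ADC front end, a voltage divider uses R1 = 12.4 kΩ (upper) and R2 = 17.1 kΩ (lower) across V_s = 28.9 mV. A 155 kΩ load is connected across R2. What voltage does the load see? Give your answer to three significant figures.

R2 ‖ R_L = (17.1 × 155)/(17.1 + 155) = 15.40 kΩ.
Voltage divider with the loaded lower leg: V_out = 28.9 × 15.40/(12.4 + 15.40) = 28.9 × 0.5540 = 16.01 mV.
(Unloaded it would be 16.8 mV; the load pulls it down.)

V_out ≈ 16.0 mV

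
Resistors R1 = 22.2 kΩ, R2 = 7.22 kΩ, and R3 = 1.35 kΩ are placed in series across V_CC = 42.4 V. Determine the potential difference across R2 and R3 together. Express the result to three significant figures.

V ≈ 11.8 V

ΣR = 22.2 + 7.22 + 1.35 = 30.77 kΩ.
R_{R2..R3} = 7.22 + 1.35 = 8.570 kΩ.
Voltage divider: V = V_CC · (8.570 / 30.77) = 42.4 × 0.2785 = 11.81 V.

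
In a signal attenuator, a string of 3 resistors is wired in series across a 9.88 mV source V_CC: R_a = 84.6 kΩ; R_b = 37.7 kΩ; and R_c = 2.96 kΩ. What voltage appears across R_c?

V ≈ 0.233 mV

ΣR = 84.6 + 37.7 + 2.96 = 125.3 kΩ.
By the voltage-divider rule, V = 9.88 × 2.960/125.3 = 0.2335 mV.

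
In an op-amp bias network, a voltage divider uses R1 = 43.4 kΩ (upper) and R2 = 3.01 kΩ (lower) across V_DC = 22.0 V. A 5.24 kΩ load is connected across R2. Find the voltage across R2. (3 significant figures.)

R2 ‖ R_L = (3.01 × 5.24)/(3.01 + 5.24) = 1.912 kΩ.
Voltage divider with the loaded lower leg: V_out = 22.0 × 1.912/(43.4 + 1.912) = 22.0 × 0.04219 = 0.9282 V.
(Unloaded it would be 1.43 V; the load pulls it down.)

V_out ≈ 0.928 V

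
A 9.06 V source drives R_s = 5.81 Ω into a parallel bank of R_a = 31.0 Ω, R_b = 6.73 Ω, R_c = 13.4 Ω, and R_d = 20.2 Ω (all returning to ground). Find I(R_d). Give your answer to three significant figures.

I ≈ 0.162 A

Combine the parallel branches: R_p = (1/31.0 + 1/6.73 + 1/13.4 + 1/20.2)⁻¹ = 3.279 Ω.
Node voltage V_A = V_in · R_p/(R_s + R_p) = 9.06 × 0.3608 = 3.268 V.
I(R_d) = V_A / R_d = 3.268/20.2 = 0.1618 A.
(Equivalently: I_total = 0.9968 A, then current-divider fraction G_k/ΣG = 0.1623.)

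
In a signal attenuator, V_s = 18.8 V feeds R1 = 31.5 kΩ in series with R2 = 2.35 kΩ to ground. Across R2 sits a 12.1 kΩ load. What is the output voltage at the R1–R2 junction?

R2 ‖ R_L = (2.35 × 12.1)/(2.35 + 12.1) = 1.968 kΩ.
Then V_out = V_s · R2'/(R1 + R2') = 18.8 × 1.968/33.47 = 1.105 V.
(Unloaded it would be 1.31 V; the load pulls it down.)

V_out ≈ 1.11 V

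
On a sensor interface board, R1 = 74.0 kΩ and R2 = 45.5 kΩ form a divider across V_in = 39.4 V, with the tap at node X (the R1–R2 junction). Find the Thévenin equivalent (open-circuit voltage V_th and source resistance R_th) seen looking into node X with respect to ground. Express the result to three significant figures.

With X open, the divider is unloaded: V_th = 39.4 × 45.5/119.5 = 15.00 V.
Zeroing V_in shorts the top of R1 to ground, so R_th = R1 ‖ R2 = 28.18 kΩ.

V_th ≈ 15.0 V, R_th ≈ 28.2 kΩ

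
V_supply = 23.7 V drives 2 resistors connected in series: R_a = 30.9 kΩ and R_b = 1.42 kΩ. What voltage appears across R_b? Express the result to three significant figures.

V ≈ 1.04 V

ΣR = 30.9 + 1.42 = 32.32 kΩ.
By the voltage-divider rule, V = 23.7 × 1.420/32.32 = 1.041 V.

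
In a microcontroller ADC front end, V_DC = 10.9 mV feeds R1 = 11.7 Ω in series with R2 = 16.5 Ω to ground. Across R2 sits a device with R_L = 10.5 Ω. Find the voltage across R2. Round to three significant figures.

R2 ‖ R_L = (16.5 × 10.5)/(16.5 + 10.5) = 6.417 Ω.
Now apply the divider: V_out = 10.9 × 0.3542 = 3.861 mV.

V_out ≈ 3.86 mV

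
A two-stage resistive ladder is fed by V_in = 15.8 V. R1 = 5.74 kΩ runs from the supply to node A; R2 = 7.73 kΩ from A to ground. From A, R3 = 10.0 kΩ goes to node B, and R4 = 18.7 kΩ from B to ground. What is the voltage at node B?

Node A sees R2 in parallel with the series input of stage 2, R3 + R4 = 28.70 kΩ.
Effective lower resistance at A: R2 ‖ 28.70 = 6.090 kΩ.
V_A = 15.8 × 6.090/(5.74 + 6.090) = 8.134 V.
Stage 2 is unloaded, so V_B = V_A · R4/(R3+R4) = 8.134 × 18.7/28.70 = 5.300 V.

V_B ≈ 5.30 V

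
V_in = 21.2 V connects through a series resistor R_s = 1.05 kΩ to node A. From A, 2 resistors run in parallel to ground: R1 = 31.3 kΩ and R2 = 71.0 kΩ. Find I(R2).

I ≈ 0.285 mA

Equivalent of the parallel group: R_p = 21.72 kΩ.
Node voltage V_A = V_in · R_p/(R_s + R_p) = 21.2 × 0.9539 = 20.22 V.
I(R2) = V_A / R2 = 20.22/71.0 = 0.2848 mA.
(Check via current divider: I_total = 0.9309 mA; share G_k/ΣG = 0.3060 → same result.)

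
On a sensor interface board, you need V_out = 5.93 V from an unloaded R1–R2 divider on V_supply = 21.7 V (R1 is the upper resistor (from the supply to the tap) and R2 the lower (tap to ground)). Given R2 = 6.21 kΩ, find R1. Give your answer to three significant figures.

R1 ≈ 16.5 kΩ

Required fraction k = V_out/V_supply = 0.2733.
Rearranging, R1 = R2·(1−k)/k = 6.21 × 2.659 = 16.51 kΩ.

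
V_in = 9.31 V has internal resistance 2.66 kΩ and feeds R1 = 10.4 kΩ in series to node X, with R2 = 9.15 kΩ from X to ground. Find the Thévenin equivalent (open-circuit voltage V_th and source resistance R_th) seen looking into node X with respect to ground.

R1' = 2.66 + 10.4 = 13.06 kΩ (source resistance + R1).
V_th is the unloaded tap voltage: V_in · R2/(R1'+R2) = 9.31 × 0.4120 = 3.836 V.
Looking into X with the source shorted: R_th = R1'·R2/(R1'+R2) = 13.06 × 9.15/22.21 = 5.380 kΩ.

V_th ≈ 3.84 V, R_th ≈ 5.38 kΩ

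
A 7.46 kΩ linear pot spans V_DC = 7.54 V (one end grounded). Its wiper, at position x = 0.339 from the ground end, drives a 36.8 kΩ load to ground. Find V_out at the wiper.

V_out ≈ 2.44 V

Split the track: R_lower = x·R_p = 2.529 kΩ, R_upper = (1−x)·R_p = 4.931 kΩ.
(x·R_p) ‖ R_L = 2.366 kΩ.
Loaded-divider output: V_out = 7.54 × 0.3243 = 2.445 V.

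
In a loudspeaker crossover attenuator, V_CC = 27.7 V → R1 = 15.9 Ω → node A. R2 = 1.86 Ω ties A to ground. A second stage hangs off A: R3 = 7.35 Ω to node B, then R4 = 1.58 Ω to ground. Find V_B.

V_B ≈ 0.433 V

Looking into the second stage from A: R3 + R4 = 8.930 Ω appears in parallel with R2.
R2 ‖ (R3+R4) = 1.539 Ω.
So V_A = 27.7 × 0.08827 = 2.445 V.
Stage 2 is unloaded, so V_B = V_A · R4/(R3+R4) = 2.445 × 1.58/8.930 = 0.4326 V.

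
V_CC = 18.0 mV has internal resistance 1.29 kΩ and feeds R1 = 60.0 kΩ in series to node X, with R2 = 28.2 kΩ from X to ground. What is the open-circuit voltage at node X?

R1' = 1.29 + 60.0 = 61.29 kΩ (source resistance + R1).
With X open, the divider is unloaded: V_th = 18.0 × 28.2/89.49 = 5.672 mV.

V_th ≈ 5.67 mV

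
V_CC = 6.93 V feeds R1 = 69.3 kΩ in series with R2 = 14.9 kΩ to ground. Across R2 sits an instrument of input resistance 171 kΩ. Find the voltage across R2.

The load sits in parallel with R2, giving an effective lower resistance R2' = R2·R_L/(R2+R_L) = 13.71 kΩ.
Now apply the divider: V_out = 6.93 × 0.1651 = 1.144 V.

V_out ≈ 1.14 V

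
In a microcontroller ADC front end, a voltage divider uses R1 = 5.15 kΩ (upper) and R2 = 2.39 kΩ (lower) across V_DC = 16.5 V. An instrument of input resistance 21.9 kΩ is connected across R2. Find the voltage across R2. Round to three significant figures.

V_out ≈ 4.87 V

R2 ‖ R_L = (2.39 × 21.9)/(2.39 + 21.9) = 2.155 kΩ.
Then V_out = V_DC · R2'/(R1 + R2') = 16.5 × 2.155/7.305 = 4.867 V.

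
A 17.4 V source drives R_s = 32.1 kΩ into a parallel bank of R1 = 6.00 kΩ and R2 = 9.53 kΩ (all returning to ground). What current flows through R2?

I ≈ 0.188 mA

Equivalent of the parallel group: R_p = 3.682 kΩ.
V_A by voltage divider: V_A = 17.4 × 3.682/(32.1 + 3.682) = 1.790 V.
Branch current I = V_A/R2 = 1.790/9.53 = 0.1879 mA.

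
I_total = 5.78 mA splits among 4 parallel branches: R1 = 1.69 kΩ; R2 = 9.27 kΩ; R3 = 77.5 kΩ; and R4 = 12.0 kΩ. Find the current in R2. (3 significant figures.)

I ≈ 0.783 mA

ΣG = 1/1.69 + 1/9.27 + 1/77.5 + 1/12.0 = 0.7958.
By the current-divider rule, I = I_total · G_k/ΣG = 5.78 × 0.1356 = 0.7835 mA.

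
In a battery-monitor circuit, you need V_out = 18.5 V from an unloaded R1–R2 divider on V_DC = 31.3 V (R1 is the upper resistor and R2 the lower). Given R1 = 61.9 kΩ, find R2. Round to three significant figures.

V_out/V_DC = R2/(R1+R2) = 0.5911.
R2 = R1 · 0.5911/(1 − 0.5911) = 89.46 kΩ.

R2 ≈ 89.5 kΩ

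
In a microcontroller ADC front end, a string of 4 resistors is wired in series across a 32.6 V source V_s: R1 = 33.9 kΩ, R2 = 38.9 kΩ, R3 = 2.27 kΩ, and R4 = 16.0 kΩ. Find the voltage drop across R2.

ΣR = 33.9 + 38.9 + 2.27 + 16.0 = 91.07 kΩ.
V = V_s · R/ΣR = 32.6 × 0.4271 = 13.92 V.

V ≈ 13.9 V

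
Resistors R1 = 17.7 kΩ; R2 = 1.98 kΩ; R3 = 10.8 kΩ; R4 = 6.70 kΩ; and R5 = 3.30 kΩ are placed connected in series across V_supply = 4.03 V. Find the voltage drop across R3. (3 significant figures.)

Series total: ΣR = 17.7 + 1.98 + 10.8 + 6.70 + 3.30 = 40.48 kΩ.
Voltage divider: V = V_supply · (10.80 / 40.48) = 4.03 × 0.2668 = 1.075 V.

V ≈ 1.08 V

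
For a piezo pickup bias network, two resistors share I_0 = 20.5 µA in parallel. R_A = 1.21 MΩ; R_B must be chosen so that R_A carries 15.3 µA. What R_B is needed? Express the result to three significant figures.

Two-branch current divider: I_A = I_0 · R_B/(R_A + R_B).
With f = 0.7463, R_B = R_A · f/(1−f) = 1.21 × 2.942 = 3.560 MΩ.

R_B ≈ 3.56 MΩ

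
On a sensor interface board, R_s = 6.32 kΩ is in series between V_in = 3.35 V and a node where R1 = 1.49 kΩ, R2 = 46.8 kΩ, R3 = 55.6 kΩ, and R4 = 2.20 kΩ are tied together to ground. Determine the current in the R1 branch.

I ≈ 0.269 mA

Equivalent of the parallel group: R_p = 0.8583 kΩ.
V_A = 3.35 × 0.8583/7.178 = 0.4006 V.
I(R1) = V_A / R1 = 0.4006/1.49 = 0.2688 mA.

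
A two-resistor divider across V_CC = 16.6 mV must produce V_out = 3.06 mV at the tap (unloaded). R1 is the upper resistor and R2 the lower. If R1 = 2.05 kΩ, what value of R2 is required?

The divider ratio is R2/(R1+R2) = 3.06/16.6 = 0.1843.
R2 = R1 · 0.1843/(1 − 0.1843) = 0.4633 kΩ.

R2 ≈ 0.463 kΩ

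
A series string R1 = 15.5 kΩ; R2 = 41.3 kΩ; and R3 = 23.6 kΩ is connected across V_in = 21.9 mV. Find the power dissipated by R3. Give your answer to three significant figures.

ΣR = 80.40 kΩ → I = 21.9/80.40 = 0.2724 µA.
P(R3) = I²·R3 = (0.2724)² × 23.6 = 1.751 nW.

P ≈ 1.75 nW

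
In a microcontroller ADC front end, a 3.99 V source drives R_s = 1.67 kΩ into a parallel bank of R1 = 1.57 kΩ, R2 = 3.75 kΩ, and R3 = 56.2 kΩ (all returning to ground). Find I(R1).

I ≈ 1.00 mA

Parallel bank: R_p = 1/(1/1.57 + 1/3.75 + 1/56.2) = 1.085 kΩ.
V_A = 3.99 × 1.085/2.755 = 1.572 V.
I(R1) = V_A / R1 = 1.572/1.57 = 1.001 mA.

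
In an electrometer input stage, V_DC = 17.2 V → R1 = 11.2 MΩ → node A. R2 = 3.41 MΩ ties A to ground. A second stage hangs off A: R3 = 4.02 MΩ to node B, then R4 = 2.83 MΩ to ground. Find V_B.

The second stage (R3 + R4 = 6.850 MΩ) loads node A in parallel with R2.
Effective lower resistance at A: R2 ‖ 6.850 = 2.277 MΩ.
First divider: V_A = V_DC · 2.277/(11.2 + 2.277) = 2.906 V.
Stage 2 is unloaded, so V_B = V_A · R4/(R3+R4) = 2.906 × 2.83/6.850 = 1.200 V.

V_B ≈ 1.20 V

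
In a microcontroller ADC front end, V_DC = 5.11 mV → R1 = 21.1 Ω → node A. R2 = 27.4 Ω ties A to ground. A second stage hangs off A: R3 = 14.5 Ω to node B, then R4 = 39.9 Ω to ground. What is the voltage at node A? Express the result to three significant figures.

The second stage (R3 + R4 = 54.40 Ω) loads node A in parallel with R2.
Effective lower resistance at A: R2 ‖ 54.40 = 18.22 Ω.
So V_A = 5.11 × 0.4634 = 2.368 mV.

V_A ≈ 2.37 mV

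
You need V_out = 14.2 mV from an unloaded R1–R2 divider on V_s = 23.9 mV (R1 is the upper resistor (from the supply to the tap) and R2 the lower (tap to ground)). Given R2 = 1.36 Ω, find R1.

R1 ≈ 0.929 Ω

Required fraction k = V_out/V_s = 0.5941.
So R1 = R2 · (V_s/V_out − 1) = 1.36 × (23.9/14.2 − 1) = 1.36 × 0.6831 = 0.9290 Ω.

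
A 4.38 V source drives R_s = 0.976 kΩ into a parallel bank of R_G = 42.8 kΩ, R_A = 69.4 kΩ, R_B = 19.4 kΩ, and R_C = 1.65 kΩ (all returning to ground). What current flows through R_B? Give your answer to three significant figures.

I ≈ 0.134 mA

Parallel bank: R_p = 1/(1/42.8 + 1/69.4 + 1/19.4 + 1/1.65) = 1.438 kΩ.
Node voltage V_A = V_s · R_p/(R_s + R_p) = 4.38 × 0.5957 = 2.609 V.
I(R_B) = V_A / R_B = 2.609/19.4 = 0.1345 mA.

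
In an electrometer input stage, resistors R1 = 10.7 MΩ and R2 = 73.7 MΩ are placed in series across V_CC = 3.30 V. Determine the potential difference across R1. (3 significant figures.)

Series total: ΣR = 10.7 + 73.7 = 84.40 MΩ.
Voltage divider: V = V_CC · (10.70 / 84.40) = 3.30 × 0.1268 = 0.4184 V.

V ≈ 0.418 V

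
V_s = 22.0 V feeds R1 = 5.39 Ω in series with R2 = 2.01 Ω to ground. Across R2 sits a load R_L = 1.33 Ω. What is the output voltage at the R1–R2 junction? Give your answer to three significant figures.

R2 ‖ R_L = (2.01 × 1.33)/(2.01 + 1.33) = 0.8004 Ω.
Then V_out = V_s · R2'/(R1 + R2') = 22.0 × 0.8004/6.190 = 2.845 V.

V_out ≈ 2.84 V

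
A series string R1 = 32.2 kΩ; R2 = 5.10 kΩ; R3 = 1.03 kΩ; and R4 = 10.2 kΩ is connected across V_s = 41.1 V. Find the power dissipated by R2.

The common current is I = 41.1/48.53 = 0.8469 mA.
V(R2) = I·R = 4.319 V; P = V·I = 4.319 × 0.8469 = 3.658 mW.

P ≈ 3.66 mW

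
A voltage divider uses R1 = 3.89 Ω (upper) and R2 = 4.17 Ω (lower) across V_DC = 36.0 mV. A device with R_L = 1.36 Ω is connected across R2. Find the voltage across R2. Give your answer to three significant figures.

V_out ≈ 7.51 mV

The load sits in parallel with R2, giving an effective lower resistance R2' = R2·R_L/(R2+R_L) = 1.026 Ω.
Then V_out = V_DC · R2'/(R1 + R2') = 36.0 × 1.026/4.916 = 7.511 mV.
(Unloaded it would be 18.6 mV; the load pulls it down.)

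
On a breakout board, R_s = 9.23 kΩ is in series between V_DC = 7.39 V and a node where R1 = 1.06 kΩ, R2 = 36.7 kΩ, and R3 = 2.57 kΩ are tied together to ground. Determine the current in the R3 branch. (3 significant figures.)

I ≈ 0.212 mA

Equivalent of the parallel group: R_p = 0.7354 kΩ.
Node voltage V_A = V_DC · R_p/(R_s + R_p) = 7.39 × 0.07380 = 0.5454 V.
I(R3) = V_A / R3 = 0.5454/2.57 = 0.2122 mA.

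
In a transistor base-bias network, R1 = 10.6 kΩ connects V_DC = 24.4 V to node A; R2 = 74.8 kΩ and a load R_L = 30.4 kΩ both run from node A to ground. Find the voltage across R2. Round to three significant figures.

R2 ‖ R_L = (74.8 × 30.4)/(74.8 + 30.4) = 21.62 kΩ.
Voltage divider with the loaded lower leg: V_out = 24.4 × 21.62/(10.6 + 21.62) = 24.4 × 0.6710 = 16.37 V.

V_out ≈ 16.4 V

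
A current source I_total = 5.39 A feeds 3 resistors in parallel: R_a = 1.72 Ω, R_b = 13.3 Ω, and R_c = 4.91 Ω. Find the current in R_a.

ΣG = 1/1.72 + 1/13.3 + 1/4.91 = 0.8602.
Current divider: I(R_a) = I_total · G_k/ΣG = 5.39 × (0.5814/0.8602) = 5.39 × 0.6758 = 3.643 A.

I ≈ 3.64 A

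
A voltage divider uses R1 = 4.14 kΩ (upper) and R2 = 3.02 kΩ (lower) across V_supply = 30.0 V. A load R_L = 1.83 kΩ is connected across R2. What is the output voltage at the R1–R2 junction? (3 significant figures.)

V_out ≈ 6.48 V

First combine the lower leg with the load: R2 ‖ R_L = 1.140 kΩ.
Now apply the divider: V_out = 30.0 × 0.2158 = 6.475 V.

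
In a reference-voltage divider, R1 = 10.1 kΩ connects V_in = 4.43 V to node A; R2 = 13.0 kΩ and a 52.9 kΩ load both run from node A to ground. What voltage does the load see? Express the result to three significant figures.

R2 ‖ R_L = (13.0 × 52.9)/(13.0 + 52.9) = 10.44 kΩ.
Now apply the divider: V_out = 4.43 × 0.5082 = 2.251 V.
(Unloaded it would be 2.49 V; the load pulls it down.)

V_out ≈ 2.25 V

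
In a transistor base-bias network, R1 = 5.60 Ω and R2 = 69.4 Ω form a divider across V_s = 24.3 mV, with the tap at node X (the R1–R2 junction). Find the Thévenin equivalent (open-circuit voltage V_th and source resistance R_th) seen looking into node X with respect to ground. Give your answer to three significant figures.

V_th ≈ 22.5 mV, R_th ≈ 5.18 Ω

With X open, the divider is unloaded: V_th = 24.3 × 69.4/75.00 = 22.49 mV.
Looking into X with the source shorted: R_th = R1·R2/(R1+R2) = 5.600 × 69.4/75.00 = 5.182 Ω.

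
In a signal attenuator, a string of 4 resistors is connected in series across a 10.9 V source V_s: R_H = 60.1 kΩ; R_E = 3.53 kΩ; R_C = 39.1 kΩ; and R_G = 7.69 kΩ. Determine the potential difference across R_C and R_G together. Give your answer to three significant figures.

Total series resistance ΣR = 60.1 + 3.53 + 39.1 + 7.69 = 110.4 kΩ.
R_{R_C..R_G} = 39.1 + 7.69 = 46.79 kΩ.
Voltage divider: V = V_s · (46.79 / 110.4) = 10.9 × 0.4237 = 4.619 V.

V ≈ 4.62 V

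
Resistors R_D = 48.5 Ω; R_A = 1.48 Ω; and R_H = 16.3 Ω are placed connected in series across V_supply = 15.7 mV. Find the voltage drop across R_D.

V ≈ 11.5 mV

Series total: ΣR = 48.5 + 1.48 + 16.3 = 66.28 Ω.
V = V_supply · R/ΣR = 15.7 × 0.7317 = 11.49 mV.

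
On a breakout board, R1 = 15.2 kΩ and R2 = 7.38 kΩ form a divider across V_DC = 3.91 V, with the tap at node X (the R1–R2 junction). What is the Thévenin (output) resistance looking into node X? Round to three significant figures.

R_th ≈ 4.97 kΩ

Looking into X with the source shorted: R_th = R1·R2/(R1+R2) = 15.20 × 7.38/22.58 = 4.968 kΩ.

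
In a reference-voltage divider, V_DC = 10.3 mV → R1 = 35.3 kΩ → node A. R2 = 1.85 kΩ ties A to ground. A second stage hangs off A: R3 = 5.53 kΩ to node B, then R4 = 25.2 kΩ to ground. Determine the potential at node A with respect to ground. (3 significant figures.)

The second stage (R3 + R4 = 30.73 kΩ) loads node A in parallel with R2.
Effective lower resistance at A: R2 ‖ 30.73 = 1.745 kΩ.
So V_A = 10.3 × 0.04710 = 0.4852 mV.

V_A ≈ 0.485 mV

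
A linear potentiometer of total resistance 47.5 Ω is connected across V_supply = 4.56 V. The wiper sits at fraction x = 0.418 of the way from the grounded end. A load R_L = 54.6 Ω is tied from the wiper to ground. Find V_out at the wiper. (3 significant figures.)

V_out ≈ 1.57 V

Lower segment x·R_p = 19.86 Ω; upper segment (1−x)·R_p = 27.65 Ω.
R_L loads the lower segment: effective lower R = 14.56 Ω.
V_out = 4.56 × 14.56/(27.65 + 14.56) = 1.573 V.
(Unloaded: V_out = x·V_supply = 1.91 V.)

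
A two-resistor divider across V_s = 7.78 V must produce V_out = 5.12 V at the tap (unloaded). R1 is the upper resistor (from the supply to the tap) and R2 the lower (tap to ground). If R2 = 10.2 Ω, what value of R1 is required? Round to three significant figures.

The divider ratio is R2/(R1+R2) = 5.12/7.78 = 0.6581.
Rearranging, R1 = R2·(1−k)/k = 10.2 × 0.5195 = 5.299 Ω.

R1 ≈ 5.30 Ω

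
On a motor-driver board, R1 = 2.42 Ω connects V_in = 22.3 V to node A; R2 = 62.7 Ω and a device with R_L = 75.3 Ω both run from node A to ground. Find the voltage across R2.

The load sits in parallel with R2, giving an effective lower resistance R2' = R2·R_L/(R2+R_L) = 34.21 Ω.
Voltage divider with the loaded lower leg: V_out = 22.3 × 34.21/(2.42 + 34.21) = 22.3 × 0.9339 = 20.83 V.

V_out ≈ 20.8 V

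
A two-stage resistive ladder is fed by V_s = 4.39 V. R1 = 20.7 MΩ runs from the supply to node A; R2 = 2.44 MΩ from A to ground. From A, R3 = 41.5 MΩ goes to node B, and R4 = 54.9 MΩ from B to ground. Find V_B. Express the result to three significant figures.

The second stage (R3 + R4 = 96.40 MΩ) loads node A in parallel with R2.
R2 ‖ (R3+R4) = 2.380 MΩ.
V_A = 4.39 × 2.380/(20.7 + 2.380) = 0.4527 V.
Then the unloaded second divider: V_B = V_A × R4/(R3+R4) = 0.4527 × 0.5695 = 0.2578 V.

V_B ≈ 0.258 V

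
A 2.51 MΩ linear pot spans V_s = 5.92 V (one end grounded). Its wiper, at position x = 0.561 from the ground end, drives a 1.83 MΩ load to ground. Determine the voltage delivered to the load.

V_out ≈ 2.48 V

Split the track: R_lower = x·R_p = 1.408 MΩ, R_upper = (1−x)·R_p = 1.102 MΩ.
(x·R_p) ‖ R_L = 0.7958 MΩ.
V_out = 5.92 × 0.7958/(1.102 + 0.7958) = 2.483 V.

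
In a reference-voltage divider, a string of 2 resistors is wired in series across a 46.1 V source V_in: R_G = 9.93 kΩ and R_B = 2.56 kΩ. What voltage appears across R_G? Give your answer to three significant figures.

ΣR = 9.93 + 2.56 = 12.49 kΩ.
Voltage divider: V = V_in · (9.930 / 12.49) = 46.1 × 0.7950 = 36.65 V.

V ≈ 36.7 V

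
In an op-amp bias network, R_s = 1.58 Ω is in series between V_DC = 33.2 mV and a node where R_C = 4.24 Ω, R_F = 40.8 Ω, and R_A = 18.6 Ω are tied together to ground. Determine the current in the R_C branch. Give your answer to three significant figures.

Equivalent of the parallel group: R_p = 3.183 Ω.
V_A by voltage divider: V_A = 33.2 × 3.183/(1.58 + 3.183) = 22.19 mV.
Branch current I = V_A/R_C = 22.19/4.24 = 5.233 mA.

I ≈ 5.23 mA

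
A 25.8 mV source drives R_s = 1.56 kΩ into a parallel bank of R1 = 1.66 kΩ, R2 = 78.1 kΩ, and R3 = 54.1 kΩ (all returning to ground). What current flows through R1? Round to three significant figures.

I ≈ 7.82 µA

Equivalent of the parallel group: R_p = 1.578 kΩ.
Node voltage V_A = V_supply · R_p/(R_s + R_p) = 25.8 × 0.5029 = 12.97 mV.
I(R1) = V_A / R1 = 12.97/1.66 = 7.816 µA.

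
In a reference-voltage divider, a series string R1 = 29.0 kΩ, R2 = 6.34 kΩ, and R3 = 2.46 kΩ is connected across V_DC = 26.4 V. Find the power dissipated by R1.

P ≈ 14.1 mW

The common current is I = 26.4/37.80 = 0.6984 mA.
P = I²R = 0.4878 × 29.0 = 14.15 mW.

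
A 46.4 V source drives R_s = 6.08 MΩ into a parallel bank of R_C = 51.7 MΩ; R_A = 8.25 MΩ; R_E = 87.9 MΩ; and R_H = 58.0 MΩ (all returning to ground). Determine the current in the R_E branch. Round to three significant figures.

I ≈ 0.260 µA

Parallel bank: R_p = 1/(1/51.7 + 1/8.25 + 1/87.9 + 1/58.0) = 5.911 MΩ.
Node voltage V_A = V_CC · R_p/(R_s + R_p) = 46.4 × 0.4930 = 22.87 V.
I(R_E) = V_A / R_E = 22.87/87.9 = 0.2602 µA.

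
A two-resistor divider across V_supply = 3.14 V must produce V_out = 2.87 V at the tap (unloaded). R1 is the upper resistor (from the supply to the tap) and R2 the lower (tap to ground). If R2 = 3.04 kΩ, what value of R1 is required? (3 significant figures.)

R1 ≈ 0.286 kΩ

V_out/V_supply = R2/(R1+R2) = 0.9140.
R1 = R2·(1/k − 1) = 3.04 × 0.09408 = 0.2860 kΩ.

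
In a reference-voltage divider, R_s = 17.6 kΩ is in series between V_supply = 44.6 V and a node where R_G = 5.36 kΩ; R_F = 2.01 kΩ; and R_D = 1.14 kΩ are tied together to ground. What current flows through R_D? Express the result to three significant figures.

I ≈ 1.37 mA

Equivalent of the parallel group: R_p = 0.6405 kΩ.
V_A = 44.6 × 0.6405/18.24 = 1.566 V.
Branch current I = V_A/R_D = 1.566/1.14 = 1.374 mA.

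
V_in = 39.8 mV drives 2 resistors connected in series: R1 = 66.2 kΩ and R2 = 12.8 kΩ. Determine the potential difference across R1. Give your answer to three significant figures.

Total series resistance ΣR = 66.2 + 12.8 = 79.00 kΩ.
By the voltage-divider rule, V = 39.8 × 66.20/79.00 = 33.35 mV.

V ≈ 33.4 mV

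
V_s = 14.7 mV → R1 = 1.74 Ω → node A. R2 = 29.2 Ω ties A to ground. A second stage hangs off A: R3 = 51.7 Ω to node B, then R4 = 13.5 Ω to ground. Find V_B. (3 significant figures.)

Node A sees R2 in parallel with the series input of stage 2, R3 + R4 = 65.20 Ω.
Effective lower resistance at A: R2 ‖ 65.20 = 20.17 Ω.
First divider: V_A = V_s · 20.17/(1.74 + 20.17) = 13.53 mV.
Then the unloaded second divider: V_B = V_A × R4/(R3+R4) = 13.53 × 0.2071 = 2.802 mV.

V_B ≈ 2.80 mV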